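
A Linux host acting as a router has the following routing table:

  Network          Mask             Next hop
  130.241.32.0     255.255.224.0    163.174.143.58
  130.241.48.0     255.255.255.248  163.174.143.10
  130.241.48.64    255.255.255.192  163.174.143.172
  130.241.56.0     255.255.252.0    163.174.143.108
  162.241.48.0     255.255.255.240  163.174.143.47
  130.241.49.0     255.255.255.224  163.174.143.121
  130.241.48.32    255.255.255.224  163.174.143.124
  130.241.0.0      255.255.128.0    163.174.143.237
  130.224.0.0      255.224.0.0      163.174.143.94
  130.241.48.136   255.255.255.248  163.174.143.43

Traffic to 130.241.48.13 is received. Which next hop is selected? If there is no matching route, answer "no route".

Routes whose prefix contains 130.241.48.13:
  130.224.0.0/11 (130.224.0.0 - 130.255.255.255) -> 163.174.143.94
  130.241.0.0/17 (130.241.0.0 - 130.241.127.255) -> 163.174.143.237
  130.241.32.0/19 (130.241.32.0 - 130.241.63.255) -> 163.174.143.58
More-specific entries that do NOT match:
  130.241.48.0/29 (130.241.48.0 - 130.241.48.7) does not contain 130.241.48.13
  130.241.48.136/29 (130.241.48.136 - 130.241.48.143) does not contain 130.241.48.13
  162.241.48.0/28 (162.241.48.0 - 162.241.48.15) does not contain 130.241.48.13
  130.241.49.0/27 (130.241.49.0 - 130.241.49.31) does not contain 130.241.48.13
  130.241.48.32/27 (130.241.48.32 - 130.241.48.63) does not contain 130.241.48.13
  130.241.48.64/26 (130.241.48.64 - 130.241.48.127) does not contain 130.241.48.13
  130.241.56.0/22 (130.241.56.0 - 130.241.59.255) does not contain 130.241.48.13
Longest matching prefix is /19 -> next hop 163.174.143.58.

163.174.143.58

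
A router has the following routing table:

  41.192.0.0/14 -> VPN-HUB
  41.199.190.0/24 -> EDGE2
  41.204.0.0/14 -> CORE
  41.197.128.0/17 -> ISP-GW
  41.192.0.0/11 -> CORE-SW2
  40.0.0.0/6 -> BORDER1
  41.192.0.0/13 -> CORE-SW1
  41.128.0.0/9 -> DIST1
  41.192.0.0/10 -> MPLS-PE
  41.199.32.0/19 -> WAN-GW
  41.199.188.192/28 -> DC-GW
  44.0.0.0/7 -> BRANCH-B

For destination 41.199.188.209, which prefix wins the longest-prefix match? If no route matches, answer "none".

41.192.0.0/13

Entries matching 41.199.188.209:
  40.0.0.0/6 (40.0.0.0 - 43.255.255.255)
  41.128.0.0/9 (41.128.0.0 - 41.255.255.255)
  41.192.0.0/10 (41.192.0.0 - 41.255.255.255)
  41.192.0.0/11 (41.192.0.0 - 41.223.255.255)
  41.192.0.0/13 (41.192.0.0 - 41.199.255.255)
Most specific is 41.192.0.0/13.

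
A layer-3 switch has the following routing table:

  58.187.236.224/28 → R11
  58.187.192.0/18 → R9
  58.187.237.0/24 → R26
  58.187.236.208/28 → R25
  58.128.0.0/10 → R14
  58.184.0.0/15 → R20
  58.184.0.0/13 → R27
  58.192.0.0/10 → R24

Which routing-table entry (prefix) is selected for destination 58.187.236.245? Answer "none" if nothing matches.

58.187.192.0/18

Entries matching 58.187.236.245:
  58.128.0.0/10 (58.128.0.0 - 58.191.255.255)
  58.184.0.0/13 (58.184.0.0 - 58.191.255.255)
  58.187.192.0/18 (58.187.192.0 - 58.187.255.255)
Most specific is 58.187.192.0/18.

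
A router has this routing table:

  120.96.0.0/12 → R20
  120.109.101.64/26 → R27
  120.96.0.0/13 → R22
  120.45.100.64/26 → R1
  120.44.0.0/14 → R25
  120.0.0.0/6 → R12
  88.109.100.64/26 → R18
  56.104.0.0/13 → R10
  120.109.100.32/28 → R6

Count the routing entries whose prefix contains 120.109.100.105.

Prefixes containing 120.109.100.105:
  120.0.0.0/6 (120.0.0.0 - 123.255.255.255)
  120.96.0.0/12 (120.96.0.0 - 120.111.255.255)
Total matching entries: 2.

2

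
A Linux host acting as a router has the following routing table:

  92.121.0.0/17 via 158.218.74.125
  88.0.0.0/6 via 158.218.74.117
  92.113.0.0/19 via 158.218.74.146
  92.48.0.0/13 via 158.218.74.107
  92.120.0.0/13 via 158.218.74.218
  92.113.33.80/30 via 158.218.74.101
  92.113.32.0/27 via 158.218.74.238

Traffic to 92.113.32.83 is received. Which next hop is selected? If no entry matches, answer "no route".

no route

No entry's prefix contains 92.113.32.83; there is no default route.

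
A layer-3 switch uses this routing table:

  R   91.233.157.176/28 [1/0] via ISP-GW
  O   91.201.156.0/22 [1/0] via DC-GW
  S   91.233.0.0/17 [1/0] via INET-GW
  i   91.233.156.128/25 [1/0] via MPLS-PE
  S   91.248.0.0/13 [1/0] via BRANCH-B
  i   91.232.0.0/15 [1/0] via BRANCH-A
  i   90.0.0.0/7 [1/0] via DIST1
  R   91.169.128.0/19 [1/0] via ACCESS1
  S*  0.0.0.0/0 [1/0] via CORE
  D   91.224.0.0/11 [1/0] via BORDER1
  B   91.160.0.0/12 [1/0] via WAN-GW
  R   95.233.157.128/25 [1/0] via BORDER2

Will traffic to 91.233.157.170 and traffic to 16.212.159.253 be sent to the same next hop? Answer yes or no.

no

91.233.157.170: longest match 91.232.0.0/15 -> BRANCH-A
16.212.159.253: longest match 0.0.0.0/0 -> CORE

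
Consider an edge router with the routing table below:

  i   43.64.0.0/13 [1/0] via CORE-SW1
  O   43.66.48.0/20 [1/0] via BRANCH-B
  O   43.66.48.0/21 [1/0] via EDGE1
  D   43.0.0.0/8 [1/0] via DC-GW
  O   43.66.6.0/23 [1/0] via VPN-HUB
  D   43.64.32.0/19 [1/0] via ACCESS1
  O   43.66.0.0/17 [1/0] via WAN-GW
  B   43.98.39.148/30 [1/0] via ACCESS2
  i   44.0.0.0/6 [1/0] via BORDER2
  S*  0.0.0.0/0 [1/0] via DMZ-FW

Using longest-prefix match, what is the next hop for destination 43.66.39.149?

WAN-GW

Routes whose prefix contains 43.66.39.149:
  0.0.0.0/0 (default, matches everything) -> DMZ-FW
  43.0.0.0/8 (43.0.0.0 - 43.255.255.255) -> DC-GW
  43.64.0.0/13 (43.64.0.0 - 43.71.255.255) -> CORE-SW1
  43.66.0.0/17 (43.66.0.0 - 43.66.127.255) -> WAN-GW
More-specific entries that do NOT match:
  43.98.39.148/30 (43.98.39.148 - 43.98.39.151) does not contain 43.66.39.149
  43.66.6.0/23 (43.66.6.0 - 43.66.7.255) does not contain 43.66.39.149
  43.66.48.0/21 (43.66.48.0 - 43.66.55.255) does not contain 43.66.39.149
  43.66.48.0/20 (43.66.48.0 - 43.66.63.255) does not contain 43.66.39.149
  43.64.32.0/19 (43.64.32.0 - 43.64.63.255) does not contain 43.66.39.149
Longest matching prefix is /17 -> next hop WAN-GW.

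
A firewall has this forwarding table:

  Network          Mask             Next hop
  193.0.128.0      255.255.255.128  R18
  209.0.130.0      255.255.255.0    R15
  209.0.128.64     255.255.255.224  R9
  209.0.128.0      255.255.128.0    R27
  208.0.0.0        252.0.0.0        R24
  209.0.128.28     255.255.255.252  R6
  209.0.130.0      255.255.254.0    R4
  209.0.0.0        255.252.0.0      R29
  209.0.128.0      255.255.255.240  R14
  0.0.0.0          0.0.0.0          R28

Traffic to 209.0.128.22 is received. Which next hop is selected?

Routes whose prefix contains 209.0.128.22:
  0.0.0.0/0 (default, matches everything) -> R28
  208.0.0.0/6 (208.0.0.0 - 211.255.255.255) -> R24
  209.0.0.0/14 (209.0.0.0 - 209.3.255.255) -> R29
  209.0.128.0/17 (209.0.128.0 - 209.0.255.255) -> R27
More-specific entries that do NOT match:
  209.0.128.28/30 (209.0.128.28 - 209.0.128.31) does not contain 209.0.128.22
  209.0.128.0/28 (209.0.128.0 - 209.0.128.15) does not contain 209.0.128.22
  209.0.128.64/27 (209.0.128.64 - 209.0.128.95) does not contain 209.0.128.22
  193.0.128.0/25 (193.0.128.0 - 193.0.128.127) does not contain 209.0.128.22
  209.0.130.0/24 (209.0.130.0 - 209.0.130.255) does not contain 209.0.128.22
  209.0.130.0/23 (209.0.130.0 - 209.0.131.255) does not contain 209.0.128.22
Longest matching prefix is /17 -> next hop R27.

R27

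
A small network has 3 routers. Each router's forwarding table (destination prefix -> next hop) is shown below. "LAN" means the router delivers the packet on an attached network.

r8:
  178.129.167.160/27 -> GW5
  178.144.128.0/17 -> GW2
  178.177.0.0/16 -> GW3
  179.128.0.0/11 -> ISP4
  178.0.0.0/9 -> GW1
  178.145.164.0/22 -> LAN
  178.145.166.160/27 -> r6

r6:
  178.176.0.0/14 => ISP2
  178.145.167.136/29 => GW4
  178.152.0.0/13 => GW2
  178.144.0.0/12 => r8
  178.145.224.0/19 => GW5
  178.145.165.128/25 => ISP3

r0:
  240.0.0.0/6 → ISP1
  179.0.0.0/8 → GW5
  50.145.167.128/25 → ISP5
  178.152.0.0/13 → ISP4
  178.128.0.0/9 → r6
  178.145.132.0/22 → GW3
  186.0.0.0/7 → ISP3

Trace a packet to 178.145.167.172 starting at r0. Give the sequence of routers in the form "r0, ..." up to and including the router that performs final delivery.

At r0: longest match for 178.145.167.172 is 178.128.0.0/9 -> r6
At r6: longest match for 178.145.167.172 is 178.144.0.0/12 -> r8
At r8: longest match for 178.145.167.172 is 178.145.164.0/22 -> LAN

r0, r6, r8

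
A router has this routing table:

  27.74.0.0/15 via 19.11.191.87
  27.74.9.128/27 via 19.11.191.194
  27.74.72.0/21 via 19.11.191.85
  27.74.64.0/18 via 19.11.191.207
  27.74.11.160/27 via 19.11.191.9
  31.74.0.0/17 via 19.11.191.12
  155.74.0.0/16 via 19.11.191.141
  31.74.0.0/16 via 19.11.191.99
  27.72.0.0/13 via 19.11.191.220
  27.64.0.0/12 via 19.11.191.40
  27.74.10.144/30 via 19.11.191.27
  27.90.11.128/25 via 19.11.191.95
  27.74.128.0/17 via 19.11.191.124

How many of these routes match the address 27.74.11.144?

Prefixes containing 27.74.11.144:
  27.64.0.0/12 (27.64.0.0 - 27.79.255.255)
  27.72.0.0/13 (27.72.0.0 - 27.79.255.255)
  27.74.0.0/15 (27.74.0.0 - 27.75.255.255)
Total matching entries: 3.

3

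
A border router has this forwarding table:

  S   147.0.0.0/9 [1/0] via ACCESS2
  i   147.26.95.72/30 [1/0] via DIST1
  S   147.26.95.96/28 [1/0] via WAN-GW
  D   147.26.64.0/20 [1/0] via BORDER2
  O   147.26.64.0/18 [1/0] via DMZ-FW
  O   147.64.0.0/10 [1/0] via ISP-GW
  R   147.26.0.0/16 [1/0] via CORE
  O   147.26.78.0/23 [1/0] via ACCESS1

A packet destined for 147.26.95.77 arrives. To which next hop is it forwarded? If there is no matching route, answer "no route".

Routes whose prefix contains 147.26.95.77:
  147.0.0.0/9 (147.0.0.0 - 147.127.255.255) -> ACCESS2
  147.26.0.0/16 (147.26.0.0 - 147.26.255.255) -> CORE
  147.26.64.0/18 (147.26.64.0 - 147.26.127.255) -> DMZ-FW
More-specific entries that do NOT match:
  147.26.95.72/30 (147.26.95.72 - 147.26.95.75) does not contain 147.26.95.77
  147.26.95.96/28 (147.26.95.96 - 147.26.95.111) does not contain 147.26.95.77
  147.26.78.0/23 (147.26.78.0 - 147.26.79.255) does not contain 147.26.95.77
  147.26.64.0/20 (147.26.64.0 - 147.26.79.255) does not contain 147.26.95.77
Longest matching prefix is /18 -> next hop DMZ-FW.

DMZ-FW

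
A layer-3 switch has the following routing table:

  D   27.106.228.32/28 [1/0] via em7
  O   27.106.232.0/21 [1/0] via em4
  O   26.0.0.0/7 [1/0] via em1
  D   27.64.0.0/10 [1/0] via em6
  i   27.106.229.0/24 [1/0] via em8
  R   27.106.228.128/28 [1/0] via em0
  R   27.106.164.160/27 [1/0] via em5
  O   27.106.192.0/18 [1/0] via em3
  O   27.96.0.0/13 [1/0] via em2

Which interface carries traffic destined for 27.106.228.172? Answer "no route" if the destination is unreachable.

em3

Routes whose prefix contains 27.106.228.172:
  26.0.0.0/7 (26.0.0.0 - 27.255.255.255) -> em1
  27.64.0.0/10 (27.64.0.0 - 27.127.255.255) -> em6
  27.106.192.0/18 (27.106.192.0 - 27.106.255.255) -> em3
More-specific entries that do NOT match:
  27.106.228.32/28 (27.106.228.32 - 27.106.228.47) does not contain 27.106.228.172
  27.106.228.128/28 (27.106.228.128 - 27.106.228.143) does not contain 27.106.228.172
  27.106.164.160/27 (27.106.164.160 - 27.106.164.191) does not contain 27.106.228.172
  27.106.229.0/24 (27.106.229.0 - 27.106.229.255) does not contain 27.106.228.172
  27.106.232.0/21 (27.106.232.0 - 27.106.239.255) does not contain 27.106.228.172
Longest matching prefix is /18 -> interface em3.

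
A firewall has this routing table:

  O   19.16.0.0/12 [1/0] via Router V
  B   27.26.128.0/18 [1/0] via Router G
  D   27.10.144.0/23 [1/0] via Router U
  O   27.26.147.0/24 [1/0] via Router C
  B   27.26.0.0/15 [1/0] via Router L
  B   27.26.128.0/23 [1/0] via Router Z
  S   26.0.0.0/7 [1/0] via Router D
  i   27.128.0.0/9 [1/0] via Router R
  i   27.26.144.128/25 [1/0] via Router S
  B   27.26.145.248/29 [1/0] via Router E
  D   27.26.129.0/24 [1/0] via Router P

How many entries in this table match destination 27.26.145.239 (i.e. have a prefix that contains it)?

Prefixes containing 27.26.145.239:
  26.0.0.0/7 (26.0.0.0 - 27.255.255.255)
  27.26.0.0/15 (27.26.0.0 - 27.27.255.255)
  27.26.128.0/18 (27.26.128.0 - 27.26.191.255)
Total matching entries: 3.

3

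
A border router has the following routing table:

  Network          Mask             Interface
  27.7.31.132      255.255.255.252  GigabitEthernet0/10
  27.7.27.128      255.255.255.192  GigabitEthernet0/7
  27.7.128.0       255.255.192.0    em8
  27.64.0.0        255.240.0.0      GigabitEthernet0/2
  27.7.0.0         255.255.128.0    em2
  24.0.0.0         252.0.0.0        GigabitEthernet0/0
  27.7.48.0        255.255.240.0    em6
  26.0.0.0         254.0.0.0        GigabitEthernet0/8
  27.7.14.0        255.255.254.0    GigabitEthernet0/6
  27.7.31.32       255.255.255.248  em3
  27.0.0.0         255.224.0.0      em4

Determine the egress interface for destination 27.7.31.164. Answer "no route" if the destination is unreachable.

Routes whose prefix contains 27.7.31.164:
  24.0.0.0/6 (24.0.0.0 - 27.255.255.255) -> GigabitEthernet0/0
  26.0.0.0/7 (26.0.0.0 - 27.255.255.255) -> GigabitEthernet0/8
  27.0.0.0/11 (27.0.0.0 - 27.31.255.255) -> em4
  27.7.0.0/17 (27.7.0.0 - 27.7.127.255) -> em2
More-specific entries that do NOT match:
  27.7.31.132/30 (27.7.31.132 - 27.7.31.135) does not contain 27.7.31.164
  27.7.31.32/29 (27.7.31.32 - 27.7.31.39) does not contain 27.7.31.164
  27.7.27.128/26 (27.7.27.128 - 27.7.27.191) does not contain 27.7.31.164
  27.7.14.0/23 (27.7.14.0 - 27.7.15.255) does not contain 27.7.31.164
  27.7.48.0/20 (27.7.48.0 - 27.7.63.255) does not contain 27.7.31.164
  27.7.128.0/18 (27.7.128.0 - 27.7.191.255) does not contain 27.7.31.164
Longest matching prefix is /17 -> interface em2.

em2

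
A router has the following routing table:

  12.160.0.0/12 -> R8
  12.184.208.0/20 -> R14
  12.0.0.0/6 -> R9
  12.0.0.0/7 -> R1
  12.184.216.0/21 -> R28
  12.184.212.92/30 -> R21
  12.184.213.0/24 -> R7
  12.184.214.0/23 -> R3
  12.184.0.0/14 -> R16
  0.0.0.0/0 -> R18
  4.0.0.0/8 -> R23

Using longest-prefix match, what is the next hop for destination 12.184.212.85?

Routes whose prefix contains 12.184.212.85:
  0.0.0.0/0 (default, matches everything) -> R18
  12.0.0.0/6 (12.0.0.0 - 15.255.255.255) -> R9
  12.0.0.0/7 (12.0.0.0 - 13.255.255.255) -> R1
  12.184.0.0/14 (12.184.0.0 - 12.187.255.255) -> R16
  12.184.208.0/20 (12.184.208.0 - 12.184.223.255) -> R14
More-specific entries that do NOT match:
  12.184.212.92/30 (12.184.212.92 - 12.184.212.95) does not contain 12.184.212.85
  12.184.213.0/24 (12.184.213.0 - 12.184.213.255) does not contain 12.184.212.85
  12.184.214.0/23 (12.184.214.0 - 12.184.215.255) does not contain 12.184.212.85
  12.184.216.0/21 (12.184.216.0 - 12.184.223.255) does not contain 12.184.212.85
Longest matching prefix is /20 -> next hop R14.

R14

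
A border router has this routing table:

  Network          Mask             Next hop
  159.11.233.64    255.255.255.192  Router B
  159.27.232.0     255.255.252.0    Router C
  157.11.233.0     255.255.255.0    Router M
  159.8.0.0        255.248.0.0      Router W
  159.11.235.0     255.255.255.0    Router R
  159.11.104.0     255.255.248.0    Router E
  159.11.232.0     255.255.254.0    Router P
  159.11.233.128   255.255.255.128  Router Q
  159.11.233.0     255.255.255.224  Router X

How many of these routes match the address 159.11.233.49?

Prefixes containing 159.11.233.49:
  159.8.0.0/13 (159.8.0.0 - 159.15.255.255)
  159.11.232.0/23 (159.11.232.0 - 159.11.233.255)
Total matching entries: 2.

2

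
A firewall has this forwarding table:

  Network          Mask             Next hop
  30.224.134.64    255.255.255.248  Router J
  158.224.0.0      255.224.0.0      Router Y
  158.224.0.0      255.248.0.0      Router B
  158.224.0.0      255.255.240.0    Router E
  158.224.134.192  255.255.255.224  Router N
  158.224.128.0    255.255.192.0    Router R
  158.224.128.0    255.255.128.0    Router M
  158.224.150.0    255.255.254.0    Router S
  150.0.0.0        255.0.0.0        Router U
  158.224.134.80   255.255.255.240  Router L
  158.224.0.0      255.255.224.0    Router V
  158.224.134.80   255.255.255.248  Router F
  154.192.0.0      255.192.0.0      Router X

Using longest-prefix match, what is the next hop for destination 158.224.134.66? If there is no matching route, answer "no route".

Router R

Routes whose prefix contains 158.224.134.66:
  158.224.0.0/11 (158.224.0.0 - 158.255.255.255) -> Router Y
  158.224.0.0/13 (158.224.0.0 - 158.231.255.255) -> Router B
  158.224.128.0/17 (158.224.128.0 - 158.224.255.255) -> Router M
  158.224.128.0/18 (158.224.128.0 - 158.224.191.255) -> Router R
More-specific entries that do NOT match:
  30.224.134.64/29 (30.224.134.64 - 30.224.134.71) does not contain 158.224.134.66
  158.224.134.80/29 (158.224.134.80 - 158.224.134.87) does not contain 158.224.134.66
  158.224.134.80/28 (158.224.134.80 - 158.224.134.95) does not contain 158.224.134.66
  158.224.134.192/27 (158.224.134.192 - 158.224.134.223) does not contain 158.224.134.66
  158.224.150.0/23 (158.224.150.0 - 158.224.151.255) does not contain 158.224.134.66
  158.224.0.0/20 (158.224.0.0 - 158.224.15.255) does not contain 158.224.134.66
  158.224.0.0/19 (158.224.0.0 - 158.224.31.255) does not contain 158.224.134.66
Longest matching prefix is /18 -> next hop Router R.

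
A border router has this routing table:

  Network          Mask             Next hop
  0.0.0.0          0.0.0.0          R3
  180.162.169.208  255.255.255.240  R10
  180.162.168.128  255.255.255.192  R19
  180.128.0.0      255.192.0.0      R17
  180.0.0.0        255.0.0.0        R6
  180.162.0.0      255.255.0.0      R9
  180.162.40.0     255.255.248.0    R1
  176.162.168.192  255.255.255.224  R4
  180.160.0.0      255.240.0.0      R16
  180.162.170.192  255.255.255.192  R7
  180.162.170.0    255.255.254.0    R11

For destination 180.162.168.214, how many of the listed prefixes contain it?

Prefixes containing 180.162.168.214:
  0.0.0.0/0 (default, matches everything)
  180.0.0.0/8 (180.0.0.0 - 180.255.255.255)
  180.128.0.0/10 (180.128.0.0 - 180.191.255.255)
  180.160.0.0/12 (180.160.0.0 - 180.175.255.255)
  180.162.0.0/16 (180.162.0.0 - 180.162.255.255)
Total matching entries: 5.

5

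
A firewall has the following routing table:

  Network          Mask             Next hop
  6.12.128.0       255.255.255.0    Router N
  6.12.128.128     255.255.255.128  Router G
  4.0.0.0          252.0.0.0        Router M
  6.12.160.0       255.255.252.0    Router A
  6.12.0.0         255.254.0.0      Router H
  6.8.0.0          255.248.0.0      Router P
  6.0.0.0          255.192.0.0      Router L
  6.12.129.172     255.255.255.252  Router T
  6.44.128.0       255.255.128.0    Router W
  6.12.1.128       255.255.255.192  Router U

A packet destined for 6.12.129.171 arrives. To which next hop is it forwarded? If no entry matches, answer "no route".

Router H

Routes whose prefix contains 6.12.129.171:
  4.0.0.0/6 (4.0.0.0 - 7.255.255.255) -> Router M
  6.0.0.0/10 (6.0.0.0 - 6.63.255.255) -> Router L
  6.8.0.0/13 (6.8.0.0 - 6.15.255.255) -> Router P
  6.12.0.0/15 (6.12.0.0 - 6.13.255.255) -> Router H
More-specific entries that do NOT match:
  6.12.129.172/30 (6.12.129.172 - 6.12.129.175) does not contain 6.12.129.171
  6.12.1.128/26 (6.12.1.128 - 6.12.1.191) does not contain 6.12.129.171
  6.12.128.128/25 (6.12.128.128 - 6.12.128.255) does not contain 6.12.129.171
  6.12.128.0/24 (6.12.128.0 - 6.12.128.255) does not contain 6.12.129.171
  6.12.160.0/22 (6.12.160.0 - 6.12.163.255) does not contain 6.12.129.171
  6.44.128.0/17 (6.44.128.0 - 6.44.255.255) does not contain 6.12.129.171
Longest matching prefix is /15 -> next hop Router H.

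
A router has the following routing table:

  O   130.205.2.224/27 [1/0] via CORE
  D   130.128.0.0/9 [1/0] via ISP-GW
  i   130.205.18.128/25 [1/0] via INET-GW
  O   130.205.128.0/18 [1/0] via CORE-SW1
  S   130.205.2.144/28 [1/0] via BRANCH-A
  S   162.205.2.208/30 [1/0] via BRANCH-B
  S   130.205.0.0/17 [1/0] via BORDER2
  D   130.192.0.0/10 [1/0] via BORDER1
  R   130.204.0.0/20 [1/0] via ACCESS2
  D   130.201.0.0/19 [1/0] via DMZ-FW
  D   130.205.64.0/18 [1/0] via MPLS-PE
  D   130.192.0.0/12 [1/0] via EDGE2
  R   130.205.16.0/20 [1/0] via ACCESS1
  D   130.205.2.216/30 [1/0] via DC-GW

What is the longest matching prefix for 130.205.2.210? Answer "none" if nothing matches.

Entries matching 130.205.2.210:
  130.128.0.0/9 (130.128.0.0 - 130.255.255.255)
  130.192.0.0/10 (130.192.0.0 - 130.255.255.255)
  130.192.0.0/12 (130.192.0.0 - 130.207.255.255)
  130.205.0.0/17 (130.205.0.0 - 130.205.127.255)
Most specific is 130.205.0.0/17.

130.205.0.0/17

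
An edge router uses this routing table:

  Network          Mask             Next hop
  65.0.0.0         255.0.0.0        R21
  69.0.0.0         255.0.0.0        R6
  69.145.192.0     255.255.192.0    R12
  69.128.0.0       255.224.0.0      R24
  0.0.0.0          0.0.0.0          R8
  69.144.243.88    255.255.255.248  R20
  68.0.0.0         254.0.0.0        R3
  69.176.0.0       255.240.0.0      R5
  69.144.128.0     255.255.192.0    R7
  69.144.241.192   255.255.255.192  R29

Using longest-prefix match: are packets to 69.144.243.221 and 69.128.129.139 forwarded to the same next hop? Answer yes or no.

yes

69.144.243.221: longest match 69.128.0.0/11 -> R24
69.128.129.139: longest match 69.128.0.0/11 -> R24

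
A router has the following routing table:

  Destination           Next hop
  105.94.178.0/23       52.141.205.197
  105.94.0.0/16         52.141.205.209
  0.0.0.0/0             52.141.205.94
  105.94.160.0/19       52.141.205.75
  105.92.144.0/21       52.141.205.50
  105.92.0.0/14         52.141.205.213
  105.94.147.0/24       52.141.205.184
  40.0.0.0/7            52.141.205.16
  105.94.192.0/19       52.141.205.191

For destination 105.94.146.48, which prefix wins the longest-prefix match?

105.94.0.0/16

Entries matching 105.94.146.48:
  0.0.0.0/0 (default, matches everything)
  105.92.0.0/14 (105.92.0.0 - 105.95.255.255)
  105.94.0.0/16 (105.94.0.0 - 105.94.255.255)
Most specific is 105.94.0.0/16.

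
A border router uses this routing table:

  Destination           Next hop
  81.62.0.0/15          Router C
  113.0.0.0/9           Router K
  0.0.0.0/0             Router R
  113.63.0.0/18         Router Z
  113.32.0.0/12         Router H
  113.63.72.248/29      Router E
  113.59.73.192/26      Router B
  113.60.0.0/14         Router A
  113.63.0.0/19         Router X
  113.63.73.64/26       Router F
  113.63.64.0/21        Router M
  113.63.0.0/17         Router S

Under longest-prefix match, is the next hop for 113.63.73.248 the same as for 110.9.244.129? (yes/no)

no

113.63.73.248: longest match 113.63.0.0/17 -> Router S
110.9.244.129: longest match 0.0.0.0/0 -> Router R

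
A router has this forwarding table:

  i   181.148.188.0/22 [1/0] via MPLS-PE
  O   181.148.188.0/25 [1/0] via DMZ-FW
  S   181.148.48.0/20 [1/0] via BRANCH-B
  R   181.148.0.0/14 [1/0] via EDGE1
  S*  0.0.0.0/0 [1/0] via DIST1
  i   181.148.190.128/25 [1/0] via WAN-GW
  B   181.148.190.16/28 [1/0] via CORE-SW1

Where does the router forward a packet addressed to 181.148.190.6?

Routes whose prefix contains 181.148.190.6:
  0.0.0.0/0 (default, matches everything) -> DIST1
  181.148.0.0/14 (181.148.0.0 - 181.151.255.255) -> EDGE1
  181.148.188.0/22 (181.148.188.0 - 181.148.191.255) -> MPLS-PE
More-specific entries that do NOT match:
  181.148.190.16/28 (181.148.190.16 - 181.148.190.31) does not contain 181.148.190.6
  181.148.188.0/25 (181.148.188.0 - 181.148.188.127) does not contain 181.148.190.6
  181.148.190.128/25 (181.148.190.128 - 181.148.190.255) does not contain 181.148.190.6
Longest matching prefix is /22 -> next hop MPLS-PE.

MPLS-PE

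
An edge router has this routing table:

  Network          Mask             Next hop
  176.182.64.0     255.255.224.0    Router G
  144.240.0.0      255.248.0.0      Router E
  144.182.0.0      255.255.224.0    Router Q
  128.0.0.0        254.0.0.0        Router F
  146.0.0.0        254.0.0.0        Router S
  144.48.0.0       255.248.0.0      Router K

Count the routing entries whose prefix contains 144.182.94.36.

0

No listed prefix contains 144.182.94.36.
Total matching entries: 0.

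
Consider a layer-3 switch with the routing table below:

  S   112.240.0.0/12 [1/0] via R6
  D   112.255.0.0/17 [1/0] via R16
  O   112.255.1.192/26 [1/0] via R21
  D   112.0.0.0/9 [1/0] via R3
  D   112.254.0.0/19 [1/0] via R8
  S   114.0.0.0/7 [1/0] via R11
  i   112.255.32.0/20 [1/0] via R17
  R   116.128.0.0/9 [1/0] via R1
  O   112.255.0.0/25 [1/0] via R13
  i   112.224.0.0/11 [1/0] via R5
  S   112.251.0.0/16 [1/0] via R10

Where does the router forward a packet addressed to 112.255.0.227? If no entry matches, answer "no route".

R16

Routes whose prefix contains 112.255.0.227:
  112.224.0.0/11 (112.224.0.0 - 112.255.255.255) -> R5
  112.240.0.0/12 (112.240.0.0 - 112.255.255.255) -> R6
  112.255.0.0/17 (112.255.0.0 - 112.255.127.255) -> R16
More-specific entries that do NOT match:
  112.255.1.192/26 (112.255.1.192 - 112.255.1.255) does not contain 112.255.0.227
  112.255.0.0/25 (112.255.0.0 - 112.255.0.127) does not contain 112.255.0.227
  112.255.32.0/20 (112.255.32.0 - 112.255.47.255) does not contain 112.255.0.227
  112.254.0.0/19 (112.254.0.0 - 112.254.31.255) does not contain 112.255.0.227
Longest matching prefix is /17 -> next hop R16.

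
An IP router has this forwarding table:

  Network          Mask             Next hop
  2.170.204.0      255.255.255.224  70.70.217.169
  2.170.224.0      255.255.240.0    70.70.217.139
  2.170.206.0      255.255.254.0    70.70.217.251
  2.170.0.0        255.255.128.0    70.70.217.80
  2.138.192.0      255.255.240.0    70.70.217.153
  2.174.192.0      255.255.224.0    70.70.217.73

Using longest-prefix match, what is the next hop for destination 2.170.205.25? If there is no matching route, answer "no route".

no route

No entry's prefix contains 2.170.205.25; there is no default route.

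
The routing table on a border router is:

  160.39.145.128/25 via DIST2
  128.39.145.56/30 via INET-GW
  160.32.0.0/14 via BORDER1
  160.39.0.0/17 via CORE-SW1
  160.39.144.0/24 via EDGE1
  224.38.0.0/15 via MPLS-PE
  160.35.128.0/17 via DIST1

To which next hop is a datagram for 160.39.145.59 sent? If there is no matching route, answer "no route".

no route

No entry's prefix contains 160.39.145.59; there is no default route.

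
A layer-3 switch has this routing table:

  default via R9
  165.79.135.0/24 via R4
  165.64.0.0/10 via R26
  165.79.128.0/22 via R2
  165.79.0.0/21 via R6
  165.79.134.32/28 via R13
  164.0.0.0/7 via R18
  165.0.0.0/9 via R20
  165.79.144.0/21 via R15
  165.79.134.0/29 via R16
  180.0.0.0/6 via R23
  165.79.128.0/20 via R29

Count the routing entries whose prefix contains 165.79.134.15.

Prefixes containing 165.79.134.15:
  0.0.0.0/0 (default, matches everything)
  164.0.0.0/7 (164.0.0.0 - 165.255.255.255)
  165.0.0.0/9 (165.0.0.0 - 165.127.255.255)
  165.64.0.0/10 (165.64.0.0 - 165.127.255.255)
  165.79.128.0/20 (165.79.128.0 - 165.79.143.255)
Total matching entries: 5.

5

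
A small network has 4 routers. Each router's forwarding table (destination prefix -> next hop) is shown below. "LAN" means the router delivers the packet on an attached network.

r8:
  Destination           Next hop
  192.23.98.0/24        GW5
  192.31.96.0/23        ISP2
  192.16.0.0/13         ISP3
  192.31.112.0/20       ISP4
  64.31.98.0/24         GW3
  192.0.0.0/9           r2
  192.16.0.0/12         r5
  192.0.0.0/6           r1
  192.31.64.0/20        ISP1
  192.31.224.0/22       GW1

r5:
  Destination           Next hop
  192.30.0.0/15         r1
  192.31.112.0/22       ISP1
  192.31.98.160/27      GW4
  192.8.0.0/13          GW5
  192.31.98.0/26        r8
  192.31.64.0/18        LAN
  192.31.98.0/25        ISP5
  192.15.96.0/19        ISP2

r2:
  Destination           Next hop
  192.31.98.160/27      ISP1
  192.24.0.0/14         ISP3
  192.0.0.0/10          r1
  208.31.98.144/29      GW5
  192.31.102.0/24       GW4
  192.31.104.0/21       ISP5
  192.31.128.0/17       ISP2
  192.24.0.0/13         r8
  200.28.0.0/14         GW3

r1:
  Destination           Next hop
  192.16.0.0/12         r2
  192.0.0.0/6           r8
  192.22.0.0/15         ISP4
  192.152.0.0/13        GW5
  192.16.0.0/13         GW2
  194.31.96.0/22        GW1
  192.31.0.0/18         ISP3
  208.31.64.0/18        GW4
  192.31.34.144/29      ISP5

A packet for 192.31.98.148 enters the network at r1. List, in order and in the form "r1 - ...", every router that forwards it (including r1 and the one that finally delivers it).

r1 - r2 - r8 - r5

At r1: longest match for 192.31.98.148 is 192.16.0.0/12 -> r2
At r2: longest match for 192.31.98.148 is 192.24.0.0/13 -> r8
At r8: longest match for 192.31.98.148 is 192.16.0.0/12 -> r5
At r5: longest match for 192.31.98.148 is 192.31.64.0/18 -> LAN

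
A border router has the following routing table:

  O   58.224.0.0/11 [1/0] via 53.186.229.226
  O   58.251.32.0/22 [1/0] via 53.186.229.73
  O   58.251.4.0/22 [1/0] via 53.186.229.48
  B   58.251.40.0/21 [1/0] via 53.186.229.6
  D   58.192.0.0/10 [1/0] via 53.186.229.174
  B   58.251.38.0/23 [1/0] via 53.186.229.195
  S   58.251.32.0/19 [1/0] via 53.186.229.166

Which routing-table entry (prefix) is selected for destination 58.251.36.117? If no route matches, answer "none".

Entries matching 58.251.36.117:
  58.192.0.0/10 (58.192.0.0 - 58.255.255.255)
  58.224.0.0/11 (58.224.0.0 - 58.255.255.255)
  58.251.32.0/19 (58.251.32.0 - 58.251.63.255)
Most specific is 58.251.32.0/19.

58.251.32.0/19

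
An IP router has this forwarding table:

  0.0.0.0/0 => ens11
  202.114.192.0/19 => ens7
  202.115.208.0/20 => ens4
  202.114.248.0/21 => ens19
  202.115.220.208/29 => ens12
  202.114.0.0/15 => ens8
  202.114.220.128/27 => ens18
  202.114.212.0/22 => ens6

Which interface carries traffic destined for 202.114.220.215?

ens7

Routes whose prefix contains 202.114.220.215:
  0.0.0.0/0 (default, matches everything) -> ens11
  202.114.0.0/15 (202.114.0.0 - 202.115.255.255) -> ens8
  202.114.192.0/19 (202.114.192.0 - 202.114.223.255) -> ens7
More-specific entries that do NOT match:
  202.115.220.208/29 (202.115.220.208 - 202.115.220.215) does not contain 202.114.220.215
  202.114.220.128/27 (202.114.220.128 - 202.114.220.159) does not contain 202.114.220.215
  202.114.212.0/22 (202.114.212.0 - 202.114.215.255) does not contain 202.114.220.215
  202.114.248.0/21 (202.114.248.0 - 202.114.255.255) does not contain 202.114.220.215
  202.115.208.0/20 (202.115.208.0 - 202.115.223.255) does not contain 202.114.220.215
Longest matching prefix is /19 -> interface ens7.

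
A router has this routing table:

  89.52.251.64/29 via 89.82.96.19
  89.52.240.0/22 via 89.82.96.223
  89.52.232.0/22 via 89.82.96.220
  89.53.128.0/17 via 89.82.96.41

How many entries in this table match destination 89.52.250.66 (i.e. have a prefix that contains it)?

0

No listed prefix contains 89.52.250.66.
Total matching entries: 0.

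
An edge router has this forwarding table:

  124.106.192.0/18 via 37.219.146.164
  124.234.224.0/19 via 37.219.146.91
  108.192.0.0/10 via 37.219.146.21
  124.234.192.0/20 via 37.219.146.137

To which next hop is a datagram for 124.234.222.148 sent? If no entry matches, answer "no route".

no route

No entry's prefix contains 124.234.222.148; there is no default route.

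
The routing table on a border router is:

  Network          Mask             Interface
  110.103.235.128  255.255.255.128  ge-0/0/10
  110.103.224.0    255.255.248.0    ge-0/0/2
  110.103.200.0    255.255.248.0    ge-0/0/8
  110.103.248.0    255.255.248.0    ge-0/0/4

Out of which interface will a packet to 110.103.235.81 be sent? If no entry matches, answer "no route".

no route

No entry's prefix contains 110.103.235.81; there is no default route.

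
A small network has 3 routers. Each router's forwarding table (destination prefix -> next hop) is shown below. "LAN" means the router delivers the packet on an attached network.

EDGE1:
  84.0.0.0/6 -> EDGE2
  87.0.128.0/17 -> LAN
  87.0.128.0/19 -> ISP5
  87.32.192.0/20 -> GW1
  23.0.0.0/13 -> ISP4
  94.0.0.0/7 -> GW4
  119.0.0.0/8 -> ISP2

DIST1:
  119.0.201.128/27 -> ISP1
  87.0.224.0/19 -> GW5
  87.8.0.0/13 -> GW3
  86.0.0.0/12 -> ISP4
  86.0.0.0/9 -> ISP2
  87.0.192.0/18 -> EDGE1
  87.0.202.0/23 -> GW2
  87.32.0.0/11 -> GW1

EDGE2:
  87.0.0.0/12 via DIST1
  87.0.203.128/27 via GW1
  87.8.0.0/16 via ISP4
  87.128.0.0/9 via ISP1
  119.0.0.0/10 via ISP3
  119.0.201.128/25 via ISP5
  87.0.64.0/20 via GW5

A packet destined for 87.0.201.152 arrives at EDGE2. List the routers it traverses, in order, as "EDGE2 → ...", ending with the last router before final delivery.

At EDGE2: longest match for 87.0.201.152 is 87.0.0.0/12 -> DIST1
At DIST1: longest match for 87.0.201.152 is 87.0.192.0/18 -> EDGE1
At EDGE1: longest match for 87.0.201.152 is 87.0.128.0/17 -> LAN

EDGE2 → DIST1 → EDGE1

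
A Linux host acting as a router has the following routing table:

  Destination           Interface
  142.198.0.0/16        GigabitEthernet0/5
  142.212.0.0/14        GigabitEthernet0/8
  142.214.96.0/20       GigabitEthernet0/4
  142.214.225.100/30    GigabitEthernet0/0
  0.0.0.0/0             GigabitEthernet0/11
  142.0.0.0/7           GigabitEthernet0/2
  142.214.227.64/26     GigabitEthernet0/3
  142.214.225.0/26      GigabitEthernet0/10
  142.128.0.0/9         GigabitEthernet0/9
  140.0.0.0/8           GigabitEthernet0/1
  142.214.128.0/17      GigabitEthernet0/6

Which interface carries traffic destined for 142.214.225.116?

GigabitEthernet0/6

Routes whose prefix contains 142.214.225.116:
  0.0.0.0/0 (default, matches everything) -> GigabitEthernet0/11
  142.0.0.0/7 (142.0.0.0 - 143.255.255.255) -> GigabitEthernet0/2
  142.128.0.0/9 (142.128.0.0 - 142.255.255.255) -> GigabitEthernet0/9
  142.212.0.0/14 (142.212.0.0 - 142.215.255.255) -> GigabitEthernet0/8
  142.214.128.0/17 (142.214.128.0 - 142.214.255.255) -> GigabitEthernet0/6
More-specific entries that do NOT match:
  142.214.225.100/30 (142.214.225.100 - 142.214.225.103) does not contain 142.214.225.116
  142.214.227.64/26 (142.214.227.64 - 142.214.227.127) does not contain 142.214.225.116
  142.214.225.0/26 (142.214.225.0 - 142.214.225.63) does not contain 142.214.225.116
  142.214.96.0/20 (142.214.96.0 - 142.214.111.255) does not contain 142.214.225.116
Longest matching prefix is /17 -> interface GigabitEthernet0/6.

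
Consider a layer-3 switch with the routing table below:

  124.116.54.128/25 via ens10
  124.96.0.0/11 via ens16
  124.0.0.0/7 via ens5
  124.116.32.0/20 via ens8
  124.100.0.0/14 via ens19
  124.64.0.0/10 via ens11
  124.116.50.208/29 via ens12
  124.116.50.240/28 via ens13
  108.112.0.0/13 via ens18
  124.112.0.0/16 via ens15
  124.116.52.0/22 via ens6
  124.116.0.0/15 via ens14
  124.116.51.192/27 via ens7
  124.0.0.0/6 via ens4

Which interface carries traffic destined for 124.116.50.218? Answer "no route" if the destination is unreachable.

Routes whose prefix contains 124.116.50.218:
  124.0.0.0/6 (124.0.0.0 - 127.255.255.255) -> ens4
  124.0.0.0/7 (124.0.0.0 - 125.255.255.255) -> ens5
  124.64.0.0/10 (124.64.0.0 - 124.127.255.255) -> ens11
  124.96.0.0/11 (124.96.0.0 - 124.127.255.255) -> ens16
  124.116.0.0/15 (124.116.0.0 - 124.117.255.255) -> ens14
More-specific entries that do NOT match:
  124.116.50.208/29 (124.116.50.208 - 124.116.50.215) does not contain 124.116.50.218
  124.116.50.240/28 (124.116.50.240 - 124.116.50.255) does not contain 124.116.50.218
  124.116.51.192/27 (124.116.51.192 - 124.116.51.223) does not contain 124.116.50.218
  124.116.54.128/25 (124.116.54.128 - 124.116.54.255) does not contain 124.116.50.218
  124.116.52.0/22 (124.116.52.0 - 124.116.55.255) does not contain 124.116.50.218
  124.116.32.0/20 (124.116.32.0 - 124.116.47.255) does not contain 124.116.50.218
  124.112.0.0/16 (124.112.0.0 - 124.112.255.255) does not contain 124.116.50.218
Longest matching prefix is /15 -> interface ens14.

ens14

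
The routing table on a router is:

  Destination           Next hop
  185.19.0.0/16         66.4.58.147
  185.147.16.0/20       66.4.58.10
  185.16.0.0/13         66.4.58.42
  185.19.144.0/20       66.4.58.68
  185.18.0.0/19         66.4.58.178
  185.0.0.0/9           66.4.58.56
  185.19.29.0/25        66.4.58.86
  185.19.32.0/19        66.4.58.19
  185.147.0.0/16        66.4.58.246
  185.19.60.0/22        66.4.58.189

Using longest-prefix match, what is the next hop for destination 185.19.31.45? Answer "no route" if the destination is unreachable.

66.4.58.147

Routes whose prefix contains 185.19.31.45:
  185.0.0.0/9 (185.0.0.0 - 185.127.255.255) -> 66.4.58.56
  185.16.0.0/13 (185.16.0.0 - 185.23.255.255) -> 66.4.58.42
  185.19.0.0/16 (185.19.0.0 - 185.19.255.255) -> 66.4.58.147
More-specific entries that do NOT match:
  185.19.29.0/25 (185.19.29.0 - 185.19.29.127) does not contain 185.19.31.45
  185.19.60.0/22 (185.19.60.0 - 185.19.63.255) does not contain 185.19.31.45
  185.147.16.0/20 (185.147.16.0 - 185.147.31.255) does not contain 185.19.31.45
  185.19.144.0/20 (185.19.144.0 - 185.19.159.255) does not contain 185.19.31.45
  185.18.0.0/19 (185.18.0.0 - 185.18.31.255) does not contain 185.19.31.45
  185.19.32.0/19 (185.19.32.0 - 185.19.63.255) does not contain 185.19.31.45
Longest matching prefix is /16 -> next hop 66.4.58.147.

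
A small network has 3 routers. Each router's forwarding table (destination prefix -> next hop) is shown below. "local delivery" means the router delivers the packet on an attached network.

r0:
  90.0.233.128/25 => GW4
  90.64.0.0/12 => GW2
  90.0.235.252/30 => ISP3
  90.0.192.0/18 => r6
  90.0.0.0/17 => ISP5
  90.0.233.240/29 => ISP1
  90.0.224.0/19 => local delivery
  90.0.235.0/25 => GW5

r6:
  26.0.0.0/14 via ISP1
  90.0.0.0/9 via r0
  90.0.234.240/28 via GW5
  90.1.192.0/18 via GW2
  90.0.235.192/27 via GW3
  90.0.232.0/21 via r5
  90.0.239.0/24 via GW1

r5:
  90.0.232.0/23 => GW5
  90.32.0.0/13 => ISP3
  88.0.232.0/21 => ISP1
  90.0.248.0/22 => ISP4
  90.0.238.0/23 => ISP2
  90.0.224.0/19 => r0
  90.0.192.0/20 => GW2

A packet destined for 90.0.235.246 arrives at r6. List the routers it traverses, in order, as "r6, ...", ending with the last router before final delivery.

r6, r5, r0

At r6: longest match for 90.0.235.246 is 90.0.232.0/21 -> r5
At r5: longest match for 90.0.235.246 is 90.0.224.0/19 -> r0
At r0: longest match for 90.0.235.246 is 90.0.224.0/19 -> local delivery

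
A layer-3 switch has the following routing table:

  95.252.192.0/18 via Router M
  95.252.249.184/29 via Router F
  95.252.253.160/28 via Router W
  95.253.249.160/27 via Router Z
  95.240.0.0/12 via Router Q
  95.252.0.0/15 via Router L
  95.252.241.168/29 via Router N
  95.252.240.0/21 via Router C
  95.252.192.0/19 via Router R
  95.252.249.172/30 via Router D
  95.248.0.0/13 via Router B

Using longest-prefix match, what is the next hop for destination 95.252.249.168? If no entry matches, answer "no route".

Routes whose prefix contains 95.252.249.168:
  95.240.0.0/12 (95.240.0.0 - 95.255.255.255) -> Router Q
  95.248.0.0/13 (95.248.0.0 - 95.255.255.255) -> Router B
  95.252.0.0/15 (95.252.0.0 - 95.253.255.255) -> Router L
  95.252.192.0/18 (95.252.192.0 - 95.252.255.255) -> Router M
More-specific entries that do NOT match:
  95.252.249.172/30 (95.252.249.172 - 95.252.249.175) does not contain 95.252.249.168
  95.252.249.184/29 (95.252.249.184 - 95.252.249.191) does not contain 95.252.249.168
  95.252.241.168/29 (95.252.241.168 - 95.252.241.175) does not contain 95.252.249.168
  95.252.253.160/28 (95.252.253.160 - 95.252.253.175) does not contain 95.252.249.168
  95.253.249.160/27 (95.253.249.160 - 95.253.249.191) does not contain 95.252.249.168
  95.252.240.0/21 (95.252.240.0 - 95.252.247.255) does not contain 95.252.249.168
  95.252.192.0/19 (95.252.192.0 - 95.252.223.255) does not contain 95.252.249.168
Longest matching prefix is /18 -> next hop Router M.

Router M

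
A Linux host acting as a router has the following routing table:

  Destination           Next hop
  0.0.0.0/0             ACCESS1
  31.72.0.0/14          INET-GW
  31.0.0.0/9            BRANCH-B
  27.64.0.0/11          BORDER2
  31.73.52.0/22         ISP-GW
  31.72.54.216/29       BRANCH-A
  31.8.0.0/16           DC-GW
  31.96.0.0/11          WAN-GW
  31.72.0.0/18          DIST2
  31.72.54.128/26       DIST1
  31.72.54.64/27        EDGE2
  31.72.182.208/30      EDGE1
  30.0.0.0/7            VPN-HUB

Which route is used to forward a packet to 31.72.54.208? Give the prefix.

31.72.0.0/18

Entries matching 31.72.54.208:
  0.0.0.0/0 (default, matches everything)
  30.0.0.0/7 (30.0.0.0 - 31.255.255.255)
  31.0.0.0/9 (31.0.0.0 - 31.127.255.255)
  31.72.0.0/14 (31.72.0.0 - 31.75.255.255)
  31.72.0.0/18 (31.72.0.0 - 31.72.63.255)
Most specific is 31.72.0.0/18.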